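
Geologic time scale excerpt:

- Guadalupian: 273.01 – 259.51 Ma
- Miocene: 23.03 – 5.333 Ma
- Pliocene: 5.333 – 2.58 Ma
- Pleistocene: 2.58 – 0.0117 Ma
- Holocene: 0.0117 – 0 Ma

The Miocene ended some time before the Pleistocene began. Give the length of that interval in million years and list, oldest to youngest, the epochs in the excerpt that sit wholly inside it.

End of Miocene = 5.333 Ma; start of Pleistocene = 2.58 Ma.
Gap = 5.333 − 2.58 = 2.753 Myr.
Epochs wholly inside 5.333–2.58 Ma: Pliocene (5.333–2.58).

2.753 million years; Pliocene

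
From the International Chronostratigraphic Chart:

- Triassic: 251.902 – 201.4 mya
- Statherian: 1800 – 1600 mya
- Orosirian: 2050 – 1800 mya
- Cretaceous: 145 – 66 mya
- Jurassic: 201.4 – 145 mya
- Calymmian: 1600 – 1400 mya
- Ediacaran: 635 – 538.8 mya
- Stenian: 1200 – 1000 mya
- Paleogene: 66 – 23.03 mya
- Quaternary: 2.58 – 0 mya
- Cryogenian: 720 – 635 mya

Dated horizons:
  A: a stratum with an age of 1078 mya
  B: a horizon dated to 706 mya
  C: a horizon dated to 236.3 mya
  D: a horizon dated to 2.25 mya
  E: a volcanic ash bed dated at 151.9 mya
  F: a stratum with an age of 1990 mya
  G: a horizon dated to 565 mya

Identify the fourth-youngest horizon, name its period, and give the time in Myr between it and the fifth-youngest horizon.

Sorted youngest-first by Ma: D (2.25), E (151.9), C (236.3), G (565), B (706), A (1078), F (1990).
The fourth youngest is G at 565 Ma, which lies in 635–538.8 Ma: the Ediacaran.
The fifth youngest is B at 706 Ma; separation = |565 − 706| = 141 Myr.

G, in the Ediacaran; 141 million years to B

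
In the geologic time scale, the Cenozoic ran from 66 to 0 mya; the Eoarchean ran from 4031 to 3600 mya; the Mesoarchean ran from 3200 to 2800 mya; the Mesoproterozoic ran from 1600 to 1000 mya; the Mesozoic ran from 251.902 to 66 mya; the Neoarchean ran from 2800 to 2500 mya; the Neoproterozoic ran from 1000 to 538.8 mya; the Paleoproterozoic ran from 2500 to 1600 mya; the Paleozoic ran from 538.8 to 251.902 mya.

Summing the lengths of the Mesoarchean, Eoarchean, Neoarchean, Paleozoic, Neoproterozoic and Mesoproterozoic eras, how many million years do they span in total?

2479.098 million years

Each duration: Mesoarchean = 400; Eoarchean = 431; Neoarchean = 300; Paleozoic = 286.898; Neoproterozoic = 461.2; Mesoproterozoic = 600.
Sum: 400 + 431 + 300 + 286.898 + 461.2 + 600 = 2479.098 Myr.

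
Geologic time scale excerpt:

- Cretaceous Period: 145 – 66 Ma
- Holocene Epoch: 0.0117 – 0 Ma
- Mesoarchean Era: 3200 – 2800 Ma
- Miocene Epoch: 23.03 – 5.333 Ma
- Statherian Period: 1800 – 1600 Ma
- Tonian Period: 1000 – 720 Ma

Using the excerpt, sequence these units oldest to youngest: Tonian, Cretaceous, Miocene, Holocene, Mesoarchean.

Read off each span (Ma): Tonian 1000–720; Cretaceous 145–66; Miocene 23.03–5.333; Holocene 0.0117–0; Mesoarchean 3200–2800.
Larger Ma is older, so oldest→youngest is Mesoarchean, Tonian, Cretaceous, Miocene, Holocene.

Mesoarchean, then Tonian, then Cretaceous, then Miocene, then Holocene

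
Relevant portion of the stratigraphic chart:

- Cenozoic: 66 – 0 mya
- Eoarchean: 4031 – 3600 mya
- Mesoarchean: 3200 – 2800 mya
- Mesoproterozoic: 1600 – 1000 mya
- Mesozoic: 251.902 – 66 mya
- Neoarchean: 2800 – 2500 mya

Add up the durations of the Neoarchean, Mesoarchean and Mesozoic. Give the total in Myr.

Each duration: Neoarchean = 300; Mesoarchean = 400; Mesozoic = 185.902.
Sum: 300 + 400 + 185.902 = 885.902 Myr.

885.902 million years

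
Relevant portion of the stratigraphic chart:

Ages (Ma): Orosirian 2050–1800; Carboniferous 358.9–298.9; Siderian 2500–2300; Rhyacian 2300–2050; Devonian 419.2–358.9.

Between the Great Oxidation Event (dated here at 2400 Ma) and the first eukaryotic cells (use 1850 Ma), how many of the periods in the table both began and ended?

1

2400 Ma sits inside the Siderian (2500–2300) and 1850 Ma inside the Orosirian (2050–1800); neither of those is wholly between the two dates.
The listed periods lying completely between them are Rhyacian — 1 in all.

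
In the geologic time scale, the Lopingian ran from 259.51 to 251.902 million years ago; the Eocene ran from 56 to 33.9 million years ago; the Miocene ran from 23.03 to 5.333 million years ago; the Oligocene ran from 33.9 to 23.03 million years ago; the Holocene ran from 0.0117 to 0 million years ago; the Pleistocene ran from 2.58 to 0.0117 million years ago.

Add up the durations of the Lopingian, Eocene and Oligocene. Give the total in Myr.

Each duration: Lopingian = 7.608; Eocene = 22.1; Oligocene = 10.87.
Sum: 7.608 + 22.1 + 10.87 = 40.578 Myr.

40.578 million years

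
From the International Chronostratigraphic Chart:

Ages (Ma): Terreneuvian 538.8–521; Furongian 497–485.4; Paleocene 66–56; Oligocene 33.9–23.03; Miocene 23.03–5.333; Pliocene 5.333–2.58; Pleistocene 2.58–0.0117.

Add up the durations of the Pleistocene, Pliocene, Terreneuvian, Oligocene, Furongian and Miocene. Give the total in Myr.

Duration is start − end for each: (2.58 − 0.0117) + (5.333 − 2.58) + (538.8 − 521) + (33.9 − 23.03) + (497 − 485.4) + (23.03 − 5.333).
That is 2.5683 + 2.753 + 17.8 + 10.87 + 11.6 + 17.697, which totals 63.2883 million years.

63.2883 million years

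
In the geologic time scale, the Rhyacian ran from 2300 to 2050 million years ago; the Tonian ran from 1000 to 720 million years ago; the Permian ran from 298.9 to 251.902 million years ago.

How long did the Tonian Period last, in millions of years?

1000 − 720 = 280 million years.

280 million years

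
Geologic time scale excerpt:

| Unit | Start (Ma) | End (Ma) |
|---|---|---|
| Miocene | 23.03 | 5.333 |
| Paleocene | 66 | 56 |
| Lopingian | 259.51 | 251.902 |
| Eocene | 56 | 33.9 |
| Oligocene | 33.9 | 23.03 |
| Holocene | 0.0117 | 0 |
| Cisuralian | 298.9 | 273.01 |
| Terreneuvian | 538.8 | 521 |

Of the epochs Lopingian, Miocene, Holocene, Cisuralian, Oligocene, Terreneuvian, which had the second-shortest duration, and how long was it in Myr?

Durations: Lopingian 7.608; Miocene 17.697; Holocene 0.0117; Cisuralian 25.89; Oligocene 10.87; Terreneuvian 17.8 Myr.
Sorted shortest-first: Holocene (0.0117), Lopingian (7.608), Oligocene (10.87), Miocene (17.697), Terreneuvian (17.8), Cisuralian (25.89).
The second shortest is Lopingian at 7.608 Myr.

Lopingian, 7.608 million years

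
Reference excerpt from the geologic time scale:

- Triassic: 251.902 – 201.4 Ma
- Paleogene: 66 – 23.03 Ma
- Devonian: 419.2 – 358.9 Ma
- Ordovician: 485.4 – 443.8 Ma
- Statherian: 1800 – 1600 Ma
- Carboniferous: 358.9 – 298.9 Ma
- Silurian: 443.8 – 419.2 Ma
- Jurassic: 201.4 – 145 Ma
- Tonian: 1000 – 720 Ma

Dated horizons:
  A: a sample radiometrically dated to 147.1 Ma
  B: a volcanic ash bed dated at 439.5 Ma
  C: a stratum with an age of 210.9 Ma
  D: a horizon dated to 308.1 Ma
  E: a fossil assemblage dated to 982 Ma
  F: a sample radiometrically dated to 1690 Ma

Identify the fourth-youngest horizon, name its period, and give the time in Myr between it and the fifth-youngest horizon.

Sorted youngest-first by Ma: A (147.1), C (210.9), D (308.1), B (439.5), E (982), F (1690).
The fourth youngest is B at 439.5 Ma, which lies in 443.8–419.2 Ma: the Silurian.
The fifth youngest is E at 982 Ma; separation = |439.5 − 982| = 542.5 Myr.

B, in the Silurian; 542.5 million years to E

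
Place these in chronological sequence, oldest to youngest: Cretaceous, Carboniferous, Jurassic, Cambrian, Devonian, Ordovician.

Group by era (each group listed oldest first) — Paleozoic: Cambrian, Ordovician, Devonian, Carboniferous; Mesozoic: Jurassic, Cretaceous. The eras run Paleozoic → Mesozoic → Cenozoic. Concatenating the groups in that era order gives oldest to youngest directly.

Cambrian, Ordovician, Devonian, Carboniferous, Jurassic, Cretaceous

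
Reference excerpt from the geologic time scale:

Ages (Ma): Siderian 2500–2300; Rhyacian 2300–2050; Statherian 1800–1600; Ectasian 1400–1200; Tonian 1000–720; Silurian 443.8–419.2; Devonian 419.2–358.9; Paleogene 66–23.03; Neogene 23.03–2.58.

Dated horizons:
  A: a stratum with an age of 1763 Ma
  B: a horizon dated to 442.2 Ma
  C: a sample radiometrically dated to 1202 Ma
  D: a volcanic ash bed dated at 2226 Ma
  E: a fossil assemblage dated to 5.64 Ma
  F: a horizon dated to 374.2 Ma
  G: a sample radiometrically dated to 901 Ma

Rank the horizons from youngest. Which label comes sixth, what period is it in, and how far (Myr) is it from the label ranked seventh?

A, in the Statherian; 463 million years to D

Sorted youngest-first by Ma: E (5.64), F (374.2), B (442.2), G (901), C (1202), A (1763), D (2226).
The sixth youngest is A at 1763 Ma, which lies in 1800–1600 Ma: the Statherian.
The seventh youngest is D at 2226 Ma; separation = |1763 − 2226| = 463 Myr.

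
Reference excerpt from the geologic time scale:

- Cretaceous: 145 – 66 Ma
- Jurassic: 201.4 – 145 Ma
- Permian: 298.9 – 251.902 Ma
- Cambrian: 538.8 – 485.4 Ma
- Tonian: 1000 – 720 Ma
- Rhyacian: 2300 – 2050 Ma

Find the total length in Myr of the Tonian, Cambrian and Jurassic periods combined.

389.8 million years

Each duration: Tonian = 280; Cambrian = 53.4; Jurassic = 56.4.
Sum: 280 + 53.4 + 56.4 = 389.8 Myr.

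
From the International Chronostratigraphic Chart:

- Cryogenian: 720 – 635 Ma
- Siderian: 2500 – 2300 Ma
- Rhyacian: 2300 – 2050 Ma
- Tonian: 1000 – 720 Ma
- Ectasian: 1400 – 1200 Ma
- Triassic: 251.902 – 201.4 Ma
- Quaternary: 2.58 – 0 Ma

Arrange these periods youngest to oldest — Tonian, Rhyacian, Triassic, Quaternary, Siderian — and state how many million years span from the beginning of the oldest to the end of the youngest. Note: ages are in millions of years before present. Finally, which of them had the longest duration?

Quaternary, Triassic, Tonian, Rhyacian, Siderian; total span 2500 Myr; longest is Tonian

From the excerpt: Tonian 1000–720; Rhyacian 2300–2050; Triassic 251.902–201.4; Quaternary 2.58–0; Siderian 2500–2300 (Ma).
Larger Ma is earlier, so the oldest is Siderian and the youngest is Quaternary; youngest to oldest: Quaternary, Triassic, Tonian, Rhyacian, Siderian.
Oldest start 2500 minus youngest end 0 gives 2500 Myr overall.
Individual lengths (start − end): Quaternary 2.58; Rhyacian 250; Triassic 50.502; Tonian 280; Siderian 200. The largest is Tonian at 280 Myr.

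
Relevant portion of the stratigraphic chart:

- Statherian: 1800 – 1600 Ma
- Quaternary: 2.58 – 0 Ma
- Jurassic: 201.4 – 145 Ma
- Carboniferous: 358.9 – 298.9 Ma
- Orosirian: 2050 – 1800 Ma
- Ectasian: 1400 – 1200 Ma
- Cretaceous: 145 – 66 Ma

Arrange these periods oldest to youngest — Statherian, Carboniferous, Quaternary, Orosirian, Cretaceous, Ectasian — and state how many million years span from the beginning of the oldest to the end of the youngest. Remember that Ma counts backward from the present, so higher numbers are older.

Orosirian → Statherian → Ectasian → Carboniferous → Cretaceous → Quaternary; total span 2050 Myr

Start ages (Ma): Orosirian 2050, Statherian 1800, Ectasian 1400, Carboniferous 358.9, Cretaceous 145, Quaternary 2.58.
Ordered oldest to youngest: Orosirian, Statherian, Ectasian, Carboniferous, Cretaceous, Quaternary.
Span = 2050 − 0 = 2050 Myr.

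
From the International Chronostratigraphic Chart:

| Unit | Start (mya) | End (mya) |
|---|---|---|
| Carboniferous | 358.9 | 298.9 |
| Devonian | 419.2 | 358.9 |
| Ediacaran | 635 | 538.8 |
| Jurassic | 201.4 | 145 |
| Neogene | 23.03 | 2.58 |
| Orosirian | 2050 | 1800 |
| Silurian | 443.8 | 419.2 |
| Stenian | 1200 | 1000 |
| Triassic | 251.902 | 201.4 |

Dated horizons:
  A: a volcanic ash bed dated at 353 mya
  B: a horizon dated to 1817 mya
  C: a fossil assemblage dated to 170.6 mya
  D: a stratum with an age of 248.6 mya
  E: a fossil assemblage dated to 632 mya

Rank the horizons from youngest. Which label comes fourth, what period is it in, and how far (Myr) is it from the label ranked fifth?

E, in the Ediacaran; 1185 million years to B

Sorted youngest-first by Ma: C (170.6), D (248.6), A (353), E (632), B (1817).
The fourth youngest is E at 632 Ma, which lies in 635–538.8 Ma: the Ediacaran.
The fifth youngest is B at 1817 Ma; separation = |632 − 1817| = 1185 Myr.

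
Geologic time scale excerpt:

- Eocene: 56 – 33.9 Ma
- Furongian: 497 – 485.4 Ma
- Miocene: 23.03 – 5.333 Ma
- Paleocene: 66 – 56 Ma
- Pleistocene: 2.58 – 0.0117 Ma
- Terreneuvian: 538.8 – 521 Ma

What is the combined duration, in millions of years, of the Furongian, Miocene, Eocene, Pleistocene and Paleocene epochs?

Duration is start − end for each: (497 − 485.4) + (23.03 − 5.333) + (56 − 33.9) + (2.58 − 0.0117) + (66 − 56).
That is 11.6 + 17.697 + 22.1 + 2.5683 + 10, which totals 63.9653 million years.

63.9653 million years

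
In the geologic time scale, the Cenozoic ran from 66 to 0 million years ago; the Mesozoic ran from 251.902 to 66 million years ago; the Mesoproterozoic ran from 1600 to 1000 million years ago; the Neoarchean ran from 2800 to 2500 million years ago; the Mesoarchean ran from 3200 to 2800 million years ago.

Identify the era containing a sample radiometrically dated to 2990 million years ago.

2990 Ma lies between 3200 and 2800 Ma, so it falls in the Mesoarchean.

Mesoarchean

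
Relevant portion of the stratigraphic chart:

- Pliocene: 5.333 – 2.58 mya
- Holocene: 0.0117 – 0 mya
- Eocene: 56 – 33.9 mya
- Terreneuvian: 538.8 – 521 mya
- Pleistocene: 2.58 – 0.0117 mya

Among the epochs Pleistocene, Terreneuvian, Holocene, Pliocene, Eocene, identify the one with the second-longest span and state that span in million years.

Durations: Pleistocene 2.5683; Terreneuvian 17.8; Holocene 0.0117; Pliocene 2.753; Eocene 22.1 Myr.
Sorted longest-first: Eocene (22.1), Terreneuvian (17.8), Pliocene (2.753), Pleistocene (2.5683), Holocene (0.0117).
The second longest is Terreneuvian at 17.8 Myr.

Terreneuvian, 17.8 million years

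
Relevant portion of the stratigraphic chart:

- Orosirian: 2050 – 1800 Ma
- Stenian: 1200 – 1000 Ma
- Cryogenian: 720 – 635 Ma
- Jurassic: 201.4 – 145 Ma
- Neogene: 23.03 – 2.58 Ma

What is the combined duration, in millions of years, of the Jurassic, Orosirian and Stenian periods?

506.4 million years

Duration is start − end for each: (201.4 − 145) + (2050 − 1800) + (1200 − 1000).
That is 56.4 + 250 + 200, which totals 506.4 million years.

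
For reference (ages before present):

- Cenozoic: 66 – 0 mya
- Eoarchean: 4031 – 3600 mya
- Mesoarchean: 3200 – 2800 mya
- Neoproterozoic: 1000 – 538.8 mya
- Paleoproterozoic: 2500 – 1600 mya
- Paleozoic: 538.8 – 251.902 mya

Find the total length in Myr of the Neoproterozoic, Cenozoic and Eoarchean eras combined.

Duration is start − end for each: (1000 − 538.8) + (66 − 0) + (4031 − 3600).
That is 461.2 + 66 + 431, which totals 958.2 million years.

958.2 million years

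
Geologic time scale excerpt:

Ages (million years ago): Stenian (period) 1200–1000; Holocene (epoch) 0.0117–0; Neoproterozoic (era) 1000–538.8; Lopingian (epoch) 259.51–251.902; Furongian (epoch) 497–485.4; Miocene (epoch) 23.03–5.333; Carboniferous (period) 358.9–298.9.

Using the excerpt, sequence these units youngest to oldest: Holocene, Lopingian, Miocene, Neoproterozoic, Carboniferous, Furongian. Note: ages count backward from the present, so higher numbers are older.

Holocene, Miocene, Lopingian, Carboniferous, Furongian, Neoproterozoic

Read off each span (Ma): Holocene 0.0117–0; Lopingian 259.51–251.902; Miocene 23.03–5.333; Neoproterozoic 1000–538.8; Carboniferous 358.9–298.9; Furongian 497–485.4.
Larger Ma is older, so oldest→youngest is Neoproterozoic, Furongian, Carboniferous, Lopingian, Miocene, Holocene; reverse it for youngest→oldest.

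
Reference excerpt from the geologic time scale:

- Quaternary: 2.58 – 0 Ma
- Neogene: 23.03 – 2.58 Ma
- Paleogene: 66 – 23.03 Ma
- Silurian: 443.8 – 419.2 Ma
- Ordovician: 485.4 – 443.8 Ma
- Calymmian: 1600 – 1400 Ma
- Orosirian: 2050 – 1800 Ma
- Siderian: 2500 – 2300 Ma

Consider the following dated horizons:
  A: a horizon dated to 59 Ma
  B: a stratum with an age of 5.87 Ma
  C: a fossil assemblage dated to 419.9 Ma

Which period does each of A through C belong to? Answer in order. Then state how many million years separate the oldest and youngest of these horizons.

A: 59 Ma lies in 66–23.03 Ma, so Paleogene.
B: 5.87 Ma lies in 23.03–2.58 Ma, so Neogene.
C: 419.9 Ma lies in 443.8–419.2 Ma, so Silurian.
Oldest = 419.9 Ma, youngest = 5.87 Ma → span 414.03 Myr.

A — Paleogene; B — Neogene; C — Silurian; span 414.03 million years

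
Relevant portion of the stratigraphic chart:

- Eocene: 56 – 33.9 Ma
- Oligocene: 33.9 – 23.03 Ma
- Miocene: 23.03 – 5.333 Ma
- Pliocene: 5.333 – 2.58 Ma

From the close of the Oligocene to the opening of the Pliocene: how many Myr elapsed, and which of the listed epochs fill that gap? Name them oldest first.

The Oligocene closes at 23.03 Ma and the Pliocene opens at 5.333 Ma, so the interval is 23.03 − 5.333 = 17.697 Myr.
An epoch fits inside if it starts at or after 23.03 Ma and ends at or before 5.333 Ma; oldest first that gives Miocene.

17.697 million years; Miocene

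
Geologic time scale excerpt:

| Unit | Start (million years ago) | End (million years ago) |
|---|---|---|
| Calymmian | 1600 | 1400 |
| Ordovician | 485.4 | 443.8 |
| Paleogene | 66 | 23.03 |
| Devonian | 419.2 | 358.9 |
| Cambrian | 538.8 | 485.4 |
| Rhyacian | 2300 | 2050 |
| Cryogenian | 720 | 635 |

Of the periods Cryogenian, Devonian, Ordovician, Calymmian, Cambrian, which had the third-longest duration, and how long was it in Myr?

Durations: Cryogenian 85; Devonian 60.3; Ordovician 41.6; Calymmian 200; Cambrian 53.4 Myr.
Sorted longest-first: Calymmian (200), Cryogenian (85), Devonian (60.3), Cambrian (53.4), Ordovician (41.6).
The third longest is Devonian at 60.3 Myr.

Devonian, 60.3 million years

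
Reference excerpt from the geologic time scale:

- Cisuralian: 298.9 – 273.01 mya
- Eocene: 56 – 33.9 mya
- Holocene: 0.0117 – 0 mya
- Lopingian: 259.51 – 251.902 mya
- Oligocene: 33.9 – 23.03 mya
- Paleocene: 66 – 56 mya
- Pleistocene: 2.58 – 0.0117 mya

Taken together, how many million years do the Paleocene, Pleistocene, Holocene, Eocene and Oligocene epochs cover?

45.55 million years

Each duration: Paleocene = 10; Pleistocene = 2.5683; Holocene = 0.0117; Eocene = 22.1; Oligocene = 10.87.
Sum: 10 + 2.5683 + 0.0117 + 22.1 + 10.87 = 45.55 Myr.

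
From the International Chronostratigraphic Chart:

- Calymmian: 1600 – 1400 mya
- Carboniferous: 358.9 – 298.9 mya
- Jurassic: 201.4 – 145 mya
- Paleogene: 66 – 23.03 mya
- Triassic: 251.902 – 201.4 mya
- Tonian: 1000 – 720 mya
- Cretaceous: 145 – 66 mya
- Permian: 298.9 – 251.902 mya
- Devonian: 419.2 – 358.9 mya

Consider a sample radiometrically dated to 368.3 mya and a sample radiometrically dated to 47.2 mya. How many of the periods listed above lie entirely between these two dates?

The older date is 368.3 Ma and the younger is 47.2 Ma.
Periods with start < 368.3 and end > 47.2 Ma: Carboniferous (358.9–298.9), Permian (298.9–251.902), Triassic (251.902–201.4), Jurassic (201.4–145), Cretaceous (145–66).
That is 5 complete periods.

5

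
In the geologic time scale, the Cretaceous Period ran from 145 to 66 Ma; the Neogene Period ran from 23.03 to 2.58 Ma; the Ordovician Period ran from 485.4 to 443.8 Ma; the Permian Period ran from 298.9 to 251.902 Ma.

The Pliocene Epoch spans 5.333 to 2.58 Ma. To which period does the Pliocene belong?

The Pliocene (5.333–2.58 Ma) lies entirely within 23.03–2.58 Ma, the Neogene Period.

Neogene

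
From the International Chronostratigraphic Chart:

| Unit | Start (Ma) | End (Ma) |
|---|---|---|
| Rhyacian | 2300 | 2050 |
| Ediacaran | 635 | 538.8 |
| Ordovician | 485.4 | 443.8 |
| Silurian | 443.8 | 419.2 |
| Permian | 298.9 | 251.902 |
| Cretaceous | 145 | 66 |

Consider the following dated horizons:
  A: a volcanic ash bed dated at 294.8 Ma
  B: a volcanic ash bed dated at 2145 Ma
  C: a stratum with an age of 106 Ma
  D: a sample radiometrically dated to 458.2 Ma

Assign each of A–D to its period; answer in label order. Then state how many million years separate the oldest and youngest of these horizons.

A — Permian; B — Rhyacian; C — Cretaceous; D — Ordovician; span 2039 million years

Match each age against the start–end ranges in the excerpt: A = 294.8 Ma → Permian (298.9–251.902); B = 2145 Ma → Rhyacian (2300–2050); C = 106 Ma → Cretaceous (145–66); D = 458.2 Ma → Ordovician (485.4–443.8).
The largest age is 2145 Ma and the smallest is 106 Ma; their difference is 2039 Myr.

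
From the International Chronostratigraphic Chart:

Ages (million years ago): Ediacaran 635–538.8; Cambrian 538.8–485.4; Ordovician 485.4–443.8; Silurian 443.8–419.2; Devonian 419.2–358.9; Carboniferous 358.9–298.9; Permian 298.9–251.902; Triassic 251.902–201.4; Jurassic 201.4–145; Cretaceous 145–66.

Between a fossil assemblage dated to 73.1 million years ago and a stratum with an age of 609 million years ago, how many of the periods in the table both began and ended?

609 Ma sits inside the Ediacaran (635–538.8) and 73.1 Ma inside the Cretaceous (145–66); neither of those is wholly between the two dates.
The listed periods lying completely between them are Cambrian, Ordovician, Silurian, Devonian, Carboniferous, Permian, Triassic, Jurassic — 8 in all.

8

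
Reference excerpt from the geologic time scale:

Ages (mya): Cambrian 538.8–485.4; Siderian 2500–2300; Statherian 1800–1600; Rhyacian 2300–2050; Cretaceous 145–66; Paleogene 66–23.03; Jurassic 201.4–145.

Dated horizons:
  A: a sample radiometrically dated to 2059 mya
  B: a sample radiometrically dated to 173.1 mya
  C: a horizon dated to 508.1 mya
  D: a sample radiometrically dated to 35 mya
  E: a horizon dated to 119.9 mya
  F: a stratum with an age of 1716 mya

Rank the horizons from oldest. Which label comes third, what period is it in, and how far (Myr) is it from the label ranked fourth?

C, in the Cambrian; 335 million years to B

Larger Ma means older, so oldest first: A 2059 > F 1716 > C 508.1 > B 173.1 > E 119.9 > D 35.
Counting 3 along gives C (508.1 Ma); the excerpt puts that inside the Cambrian, 538.8–485.4 Ma.
Next in line is B (173.1 Ma), and 508.1 − 173.1 = 335 Myr.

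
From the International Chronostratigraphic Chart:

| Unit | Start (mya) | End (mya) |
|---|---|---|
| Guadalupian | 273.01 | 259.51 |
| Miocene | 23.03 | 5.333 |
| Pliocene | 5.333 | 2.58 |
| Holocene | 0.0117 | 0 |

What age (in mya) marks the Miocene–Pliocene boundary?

5.333 mya

The Miocene ends and the Pliocene begins at 5.333 mya.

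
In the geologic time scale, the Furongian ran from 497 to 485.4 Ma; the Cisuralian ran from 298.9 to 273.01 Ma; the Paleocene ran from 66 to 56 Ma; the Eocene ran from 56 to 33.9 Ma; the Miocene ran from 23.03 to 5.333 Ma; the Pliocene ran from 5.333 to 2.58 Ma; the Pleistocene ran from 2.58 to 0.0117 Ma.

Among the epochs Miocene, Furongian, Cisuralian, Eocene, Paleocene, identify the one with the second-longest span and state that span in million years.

Eocene, 22.1 million years

Start − end for each: Miocene 23.03 − 5.333 = 17.697; Furongian 497 − 485.4 = 11.6; Cisuralian 298.9 − 273.01 = 25.89; Eocene 56 − 33.9 = 22.1; Paleocene 66 − 56 = 10.
Ranking these from longest: Cisuralian > Eocene > Miocene > Furongian > Paleocene.
Position 2 in that ranking is Eocene, which lasted 22.1 Myr.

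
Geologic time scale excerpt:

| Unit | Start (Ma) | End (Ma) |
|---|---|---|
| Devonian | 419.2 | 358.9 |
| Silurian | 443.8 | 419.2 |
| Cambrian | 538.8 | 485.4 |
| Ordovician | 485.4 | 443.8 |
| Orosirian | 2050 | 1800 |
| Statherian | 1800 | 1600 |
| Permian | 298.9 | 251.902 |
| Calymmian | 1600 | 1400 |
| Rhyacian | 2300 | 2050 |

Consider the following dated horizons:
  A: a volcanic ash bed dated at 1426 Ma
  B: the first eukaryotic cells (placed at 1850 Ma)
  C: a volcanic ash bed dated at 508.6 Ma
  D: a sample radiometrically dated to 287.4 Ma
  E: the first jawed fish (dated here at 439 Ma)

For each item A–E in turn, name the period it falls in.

A — Calymmian; B — Orosirian; C — Cambrian; D — Permian; E — Silurian

Match each age against the start–end ranges in the excerpt: A = 1426 Ma → Calymmian (1600–1400); B = 1850 Ma → Orosirian (2050–1800); C = 508.6 Ma → Cambrian (538.8–485.4); D = 287.4 Ma → Permian (298.9–251.902); E = 439 Ma → Silurian (443.8–419.2).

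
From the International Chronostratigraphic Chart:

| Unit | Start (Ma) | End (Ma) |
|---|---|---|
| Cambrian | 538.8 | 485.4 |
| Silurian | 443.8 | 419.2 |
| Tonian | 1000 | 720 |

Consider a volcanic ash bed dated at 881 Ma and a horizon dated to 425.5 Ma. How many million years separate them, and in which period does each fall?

455.5 million years apart; the first in the Tonian, the second in the Silurian

Elapsed time: 881 − 425.5 = 455.5 Myr.
881 Ma lies within 1000–720 Ma: Tonian.
425.5 Ma lies within 443.8–419.2 Ma: Silurian.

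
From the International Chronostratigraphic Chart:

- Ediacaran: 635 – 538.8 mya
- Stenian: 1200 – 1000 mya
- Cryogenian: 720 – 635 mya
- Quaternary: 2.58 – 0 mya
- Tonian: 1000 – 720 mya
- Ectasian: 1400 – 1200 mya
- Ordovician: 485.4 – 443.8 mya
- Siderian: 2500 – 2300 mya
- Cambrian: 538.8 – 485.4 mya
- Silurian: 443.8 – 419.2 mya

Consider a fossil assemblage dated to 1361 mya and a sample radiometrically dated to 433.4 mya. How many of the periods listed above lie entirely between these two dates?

6

The older date is 1361 Ma and the younger is 433.4 Ma.
Periods with start < 1361 and end > 433.4 Ma: Stenian (1200–1000), Tonian (1000–720), Cryogenian (720–635), Ediacaran (635–538.8), Cambrian (538.8–485.4), Ordovician (485.4–443.8).
That is 6 complete periods.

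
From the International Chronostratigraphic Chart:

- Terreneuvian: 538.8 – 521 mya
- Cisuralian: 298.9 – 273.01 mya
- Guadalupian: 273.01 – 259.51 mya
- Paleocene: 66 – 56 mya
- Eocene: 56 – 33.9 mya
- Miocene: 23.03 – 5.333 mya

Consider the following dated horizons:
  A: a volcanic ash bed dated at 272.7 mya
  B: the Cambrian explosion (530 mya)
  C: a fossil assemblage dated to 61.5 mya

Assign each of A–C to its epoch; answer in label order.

A: 272.7 Ma lies in 273.01–259.51 Ma, so Guadalupian.
B: 530 Ma lies in 538.8–521 Ma, so Terreneuvian.
C: 61.5 Ma lies in 66–56 Ma, so Paleocene.

A — Guadalupian; B — Terreneuvian; C — Paleocene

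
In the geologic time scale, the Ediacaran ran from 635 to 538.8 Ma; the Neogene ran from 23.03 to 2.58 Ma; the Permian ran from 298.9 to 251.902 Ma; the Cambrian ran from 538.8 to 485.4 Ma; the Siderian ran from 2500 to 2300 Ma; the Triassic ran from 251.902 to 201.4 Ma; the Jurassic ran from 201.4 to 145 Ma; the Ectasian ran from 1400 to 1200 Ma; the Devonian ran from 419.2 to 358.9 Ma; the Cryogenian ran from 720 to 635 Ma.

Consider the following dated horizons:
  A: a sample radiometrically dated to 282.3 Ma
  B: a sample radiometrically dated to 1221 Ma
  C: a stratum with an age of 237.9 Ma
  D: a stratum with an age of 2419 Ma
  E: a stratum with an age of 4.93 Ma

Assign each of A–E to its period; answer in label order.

Match each age against the start–end ranges in the excerpt: A = 282.3 Ma → Permian (298.9–251.902); B = 1221 Ma → Ectasian (1400–1200); C = 237.9 Ma → Triassic (251.902–201.4); D = 2419 Ma → Siderian (2500–2300); E = 4.93 Ma → Neogene (23.03–2.58).

A — Permian; B — Ectasian; C — Triassic; D — Siderian; E — Neogene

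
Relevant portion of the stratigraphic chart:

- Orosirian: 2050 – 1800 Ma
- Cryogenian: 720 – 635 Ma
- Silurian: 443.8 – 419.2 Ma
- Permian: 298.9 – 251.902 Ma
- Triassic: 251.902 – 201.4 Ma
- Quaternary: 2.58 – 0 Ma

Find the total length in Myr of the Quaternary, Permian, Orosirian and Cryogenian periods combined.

Each duration: Quaternary = 2.58; Permian = 46.998; Orosirian = 250; Cryogenian = 85.
Sum: 2.58 + 46.998 + 250 + 85 = 384.578 Myr.

384.578 million years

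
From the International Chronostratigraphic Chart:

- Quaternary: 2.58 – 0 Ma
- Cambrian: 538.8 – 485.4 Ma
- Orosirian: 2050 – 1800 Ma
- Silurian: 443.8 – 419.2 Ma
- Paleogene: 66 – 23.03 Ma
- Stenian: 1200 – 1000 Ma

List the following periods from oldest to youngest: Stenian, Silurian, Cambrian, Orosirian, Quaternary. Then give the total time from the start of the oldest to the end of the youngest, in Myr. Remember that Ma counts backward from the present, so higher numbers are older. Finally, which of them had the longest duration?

Orosirian → Stenian → Cambrian → Silurian → Quaternary; total span 2050 Myr; longest is Orosirian

From the excerpt: Stenian 1200–1000; Silurian 443.8–419.2; Cambrian 538.8–485.4; Orosirian 2050–1800; Quaternary 2.58–0 (Ma).
Larger Ma is earlier, so the oldest is Orosirian and the youngest is Quaternary; oldest to youngest: Orosirian, Stenian, Cambrian, Silurian, Quaternary.
Oldest start 2050 minus youngest end 0 gives 2050 Myr overall.
Individual lengths (start − end): Stenian 200; Silurian 24.6; Cambrian 53.4; Orosirian 250; Quaternary 2.58. The largest is Orosirian at 250 Myr.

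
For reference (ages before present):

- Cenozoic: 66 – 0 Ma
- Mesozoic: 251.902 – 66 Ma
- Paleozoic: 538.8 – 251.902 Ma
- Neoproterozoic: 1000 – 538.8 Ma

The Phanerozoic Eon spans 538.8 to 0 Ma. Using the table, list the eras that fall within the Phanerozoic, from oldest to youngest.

Eras with both bounds inside 538.8–0 Ma: Paleozoic (538.8–251.902), Mesozoic (251.902–66), Cenozoic (66–0).

Paleozoic, Mesozoic, Cenozoic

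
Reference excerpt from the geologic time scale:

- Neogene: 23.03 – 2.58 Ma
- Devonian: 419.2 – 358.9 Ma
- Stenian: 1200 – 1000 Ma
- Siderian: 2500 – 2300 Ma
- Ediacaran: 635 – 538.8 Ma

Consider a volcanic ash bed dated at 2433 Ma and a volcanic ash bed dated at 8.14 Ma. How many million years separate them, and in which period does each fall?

2424.86 million years apart; the first in the Siderian, the second in the Neogene

Elapsed time: 2433 − 8.14 = 2424.86 Myr.
2433 Ma lies within 2500–2300 Ma: Siderian.
8.14 Ma lies within 23.03–2.58 Ma: Neogene.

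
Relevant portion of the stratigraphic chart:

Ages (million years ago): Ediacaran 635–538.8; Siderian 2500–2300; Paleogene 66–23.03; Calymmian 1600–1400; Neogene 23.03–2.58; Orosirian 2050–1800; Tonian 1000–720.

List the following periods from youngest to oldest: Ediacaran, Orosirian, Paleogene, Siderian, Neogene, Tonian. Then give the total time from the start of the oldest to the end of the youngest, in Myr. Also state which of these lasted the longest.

Start ages (Ma): Siderian 2500, Orosirian 2050, Tonian 1000, Ediacaran 635, Paleogene 66, Neogene 23.03.
Ordered youngest to oldest: Neogene, Paleogene, Ediacaran, Tonian, Orosirian, Siderian.
Span = 2500 − 2.58 = 2497.42 Myr.
Durations: Neogene 20.45, Paleogene 42.97, Siderian 200, Tonian 280, Ediacaran 96.2, Orosirian 250 → longest is Tonian (280 Myr).

Neogene, Paleogene, Ediacaran, Tonian, Orosirian, Siderian; total span 2497.42 Myr; longest is Tonian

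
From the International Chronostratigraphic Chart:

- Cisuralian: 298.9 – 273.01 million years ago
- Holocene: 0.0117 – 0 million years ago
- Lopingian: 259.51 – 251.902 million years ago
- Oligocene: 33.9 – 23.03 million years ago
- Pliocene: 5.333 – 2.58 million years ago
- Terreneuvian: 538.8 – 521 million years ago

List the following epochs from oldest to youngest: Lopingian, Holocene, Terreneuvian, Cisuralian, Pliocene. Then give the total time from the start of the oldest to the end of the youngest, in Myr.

Terreneuvian, Cisuralian, Lopingian, Pliocene, Holocene; total span 538.8 Myr

Start ages (Ma): Terreneuvian 538.8, Cisuralian 298.9, Lopingian 259.51, Pliocene 5.333, Holocene 0.0117.
Ordered oldest to youngest: Terreneuvian, Cisuralian, Lopingian, Pliocene, Holocene.
Span = 538.8 − 0 = 538.8 Myr.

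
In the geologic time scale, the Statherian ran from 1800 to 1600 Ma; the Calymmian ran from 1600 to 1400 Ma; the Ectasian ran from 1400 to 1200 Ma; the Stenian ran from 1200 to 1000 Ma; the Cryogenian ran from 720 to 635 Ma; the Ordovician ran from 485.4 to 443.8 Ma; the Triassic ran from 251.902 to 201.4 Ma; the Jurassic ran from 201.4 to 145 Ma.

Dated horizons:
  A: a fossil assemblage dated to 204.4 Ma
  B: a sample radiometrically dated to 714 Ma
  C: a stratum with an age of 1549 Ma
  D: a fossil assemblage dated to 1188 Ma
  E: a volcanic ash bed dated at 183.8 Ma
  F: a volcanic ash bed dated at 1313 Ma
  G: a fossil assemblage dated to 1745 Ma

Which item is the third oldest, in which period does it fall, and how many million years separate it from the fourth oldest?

Larger Ma means older, so oldest first: G 1745 > C 1549 > F 1313 > D 1188 > B 714 > A 204.4 > E 183.8.
Counting 3 along gives F (1313 Ma); the excerpt puts that inside the Ectasian, 1400–1200 Ma.
Next in line is D (1188 Ma), and 1313 − 1188 = 125 Myr.

F, in the Ectasian; 125 million years to D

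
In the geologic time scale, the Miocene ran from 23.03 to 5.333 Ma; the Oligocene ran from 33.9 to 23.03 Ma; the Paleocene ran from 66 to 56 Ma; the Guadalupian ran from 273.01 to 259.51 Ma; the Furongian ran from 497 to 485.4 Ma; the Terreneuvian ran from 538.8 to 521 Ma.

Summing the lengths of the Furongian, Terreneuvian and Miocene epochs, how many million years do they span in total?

47.097 million years

Duration is start − end for each: (497 − 485.4) + (538.8 − 521) + (23.03 − 5.333).
That is 11.6 + 17.8 + 17.697, which totals 47.097 million years.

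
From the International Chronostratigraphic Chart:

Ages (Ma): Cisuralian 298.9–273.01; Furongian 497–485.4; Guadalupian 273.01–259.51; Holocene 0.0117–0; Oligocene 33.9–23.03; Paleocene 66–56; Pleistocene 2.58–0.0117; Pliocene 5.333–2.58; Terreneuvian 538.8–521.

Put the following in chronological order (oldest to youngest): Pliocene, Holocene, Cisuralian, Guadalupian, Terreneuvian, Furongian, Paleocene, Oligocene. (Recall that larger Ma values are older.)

Read off each span (Ma): Pliocene 5.333–2.58; Holocene 0.0117–0; Cisuralian 298.9–273.01; Guadalupian 273.01–259.51; Terreneuvian 538.8–521; Furongian 497–485.4; Paleocene 66–56; Oligocene 33.9–23.03.
Larger Ma is older, so oldest→youngest is Terreneuvian, Furongian, Cisuralian, Guadalupian, Paleocene, Oligocene, Pliocene, Holocene.

Terreneuvian, Furongian, Cisuralian, Guadalupian, Paleocene, Oligocene, Pliocene, Holocene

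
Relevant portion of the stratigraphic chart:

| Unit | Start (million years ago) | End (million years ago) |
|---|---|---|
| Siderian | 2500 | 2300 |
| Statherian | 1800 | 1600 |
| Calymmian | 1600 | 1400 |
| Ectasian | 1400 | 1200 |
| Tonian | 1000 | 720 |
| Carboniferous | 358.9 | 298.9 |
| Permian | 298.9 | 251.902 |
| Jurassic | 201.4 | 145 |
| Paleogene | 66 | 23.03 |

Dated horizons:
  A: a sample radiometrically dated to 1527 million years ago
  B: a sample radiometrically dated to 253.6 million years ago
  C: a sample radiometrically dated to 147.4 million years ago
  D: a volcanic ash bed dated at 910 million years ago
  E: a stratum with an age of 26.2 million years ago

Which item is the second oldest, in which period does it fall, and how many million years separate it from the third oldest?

Sorted oldest-first by Ma: A (1527), D (910), B (253.6), C (147.4), E (26.2).
The second oldest is D at 910 Ma, which lies in 1000–720 Ma: the Tonian.
The third oldest is B at 253.6 Ma; separation = |910 − 253.6| = 656.4 Myr.

D, in the Tonian; 656.4 million years to B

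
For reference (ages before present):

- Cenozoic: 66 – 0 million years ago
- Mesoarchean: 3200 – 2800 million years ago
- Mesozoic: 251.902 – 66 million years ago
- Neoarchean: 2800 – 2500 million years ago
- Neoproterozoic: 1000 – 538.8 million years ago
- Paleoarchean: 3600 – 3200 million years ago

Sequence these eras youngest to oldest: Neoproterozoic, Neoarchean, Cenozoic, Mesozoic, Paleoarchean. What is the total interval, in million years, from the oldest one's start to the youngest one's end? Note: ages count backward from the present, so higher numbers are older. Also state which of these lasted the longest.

Cenozoic → Mesozoic → Neoproterozoic → Neoarchean → Paleoarchean; total span 3600 Myr; longest is Neoproterozoic

From the excerpt: Neoproterozoic 1000–538.8; Neoarchean 2800–2500; Cenozoic 66–0; Mesozoic 251.902–66; Paleoarchean 3600–3200 (Ma).
Larger Ma is earlier, so the oldest is Paleoarchean and the youngest is Cenozoic; youngest to oldest: Cenozoic, Mesozoic, Neoproterozoic, Neoarchean, Paleoarchean.
Oldest start 3600 minus youngest end 0 gives 3600 Myr overall.
Individual lengths (start − end): Mesozoic 185.902; Neoproterozoic 461.2; Neoarchean 300; Cenozoic 66; Paleoarchean 400. The largest is Neoproterozoic at 461.2 Myr.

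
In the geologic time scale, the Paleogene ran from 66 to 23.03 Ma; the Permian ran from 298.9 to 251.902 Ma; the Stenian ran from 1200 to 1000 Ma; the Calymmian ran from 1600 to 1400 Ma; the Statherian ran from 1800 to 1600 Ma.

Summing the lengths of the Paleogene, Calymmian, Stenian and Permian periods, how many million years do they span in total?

Duration is start − end for each: (66 − 23.03) + (1600 − 1400) + (1200 − 1000) + (298.9 − 251.902).
That is 42.97 + 200 + 200 + 46.998, which totals 489.968 million years.

489.968 million years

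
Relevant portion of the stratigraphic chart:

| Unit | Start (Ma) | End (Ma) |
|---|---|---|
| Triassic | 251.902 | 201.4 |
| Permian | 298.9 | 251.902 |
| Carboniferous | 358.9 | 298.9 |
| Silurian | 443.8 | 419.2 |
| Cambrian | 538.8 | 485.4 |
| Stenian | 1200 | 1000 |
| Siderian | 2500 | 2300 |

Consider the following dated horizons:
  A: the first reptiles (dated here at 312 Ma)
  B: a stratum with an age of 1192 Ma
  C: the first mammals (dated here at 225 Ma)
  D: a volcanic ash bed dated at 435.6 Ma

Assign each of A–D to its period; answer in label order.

A — Carboniferous; B — Stenian; C — Triassic; D — Silurian

Match each age against the start–end ranges in the excerpt: A = 312 Ma → Carboniferous (358.9–298.9); B = 1192 Ma → Stenian (1200–1000); C = 225 Ma → Triassic (251.902–201.4); D = 435.6 Ma → Silurian (443.8–419.2).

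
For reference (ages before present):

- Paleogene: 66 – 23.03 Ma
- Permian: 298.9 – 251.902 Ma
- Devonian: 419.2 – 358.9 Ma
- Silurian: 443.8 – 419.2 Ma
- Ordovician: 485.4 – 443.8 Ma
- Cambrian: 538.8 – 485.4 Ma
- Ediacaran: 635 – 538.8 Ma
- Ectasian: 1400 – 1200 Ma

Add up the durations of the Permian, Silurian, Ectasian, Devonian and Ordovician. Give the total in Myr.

373.498 million years

Each duration: Permian = 46.998; Silurian = 24.6; Ectasian = 200; Devonian = 60.3; Ordovician = 41.6.
Sum: 46.998 + 24.6 + 200 + 60.3 + 41.6 = 373.498 Myr.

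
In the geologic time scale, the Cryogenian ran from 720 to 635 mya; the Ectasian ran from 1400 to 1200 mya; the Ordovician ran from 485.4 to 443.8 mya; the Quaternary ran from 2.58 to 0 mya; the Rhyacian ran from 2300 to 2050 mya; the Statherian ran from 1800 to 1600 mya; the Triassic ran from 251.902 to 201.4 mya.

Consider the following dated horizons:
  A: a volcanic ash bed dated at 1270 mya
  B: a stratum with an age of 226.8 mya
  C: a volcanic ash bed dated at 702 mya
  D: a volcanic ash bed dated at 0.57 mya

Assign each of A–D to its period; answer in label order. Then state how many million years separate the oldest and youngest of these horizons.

Match each age against the start–end ranges in the excerpt: A = 1270 Ma → Ectasian (1400–1200); B = 226.8 Ma → Triassic (251.902–201.4); C = 702 Ma → Cryogenian (720–635); D = 0.57 Ma → Quaternary (2.58–0).
The largest age is 1270 Ma and the smallest is 0.57 Ma; their difference is 1269.43 Myr.

A — Ectasian; B — Triassic; C — Cryogenian; D — Quaternary; span 1269.43 million years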